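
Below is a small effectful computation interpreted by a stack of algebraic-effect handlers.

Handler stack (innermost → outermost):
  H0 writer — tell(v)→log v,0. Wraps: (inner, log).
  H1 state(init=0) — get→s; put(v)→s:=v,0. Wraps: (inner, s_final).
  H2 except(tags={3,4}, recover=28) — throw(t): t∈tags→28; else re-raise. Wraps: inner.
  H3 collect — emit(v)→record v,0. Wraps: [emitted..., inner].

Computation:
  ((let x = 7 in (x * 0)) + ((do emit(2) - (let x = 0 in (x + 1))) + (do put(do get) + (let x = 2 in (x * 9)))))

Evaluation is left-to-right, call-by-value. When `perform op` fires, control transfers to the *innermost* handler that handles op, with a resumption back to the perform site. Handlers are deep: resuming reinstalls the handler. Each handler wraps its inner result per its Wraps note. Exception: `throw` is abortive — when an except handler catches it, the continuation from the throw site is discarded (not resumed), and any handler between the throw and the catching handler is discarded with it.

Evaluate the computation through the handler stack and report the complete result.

Step-by-step:
emit(2) @ H3 ⇒ out+=2
get @ H1 ⇒ 0
put(0) @ H1 ⇒ s:=0
H0 returns (17, ())
H1 returns ((17, ()), 0)
H2 returns ((17, ()), 0)
H3 returns [2, ((17, ()), 0)]
= [2, ((17, ()), 0)]

Answer: [2, ((17, ()), 0)]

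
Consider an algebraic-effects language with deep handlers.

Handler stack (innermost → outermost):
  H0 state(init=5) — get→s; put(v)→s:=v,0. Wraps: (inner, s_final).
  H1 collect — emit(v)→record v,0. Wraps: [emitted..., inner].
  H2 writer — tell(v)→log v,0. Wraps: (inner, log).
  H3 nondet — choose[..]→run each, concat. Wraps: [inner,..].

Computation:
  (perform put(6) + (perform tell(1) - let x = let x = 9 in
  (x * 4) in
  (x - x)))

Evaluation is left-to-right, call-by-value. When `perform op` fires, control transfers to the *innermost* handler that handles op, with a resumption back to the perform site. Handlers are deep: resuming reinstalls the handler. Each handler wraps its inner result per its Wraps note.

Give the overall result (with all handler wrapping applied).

Answer: [([(0, 6)], (1))]

Working:
put(6) @ H0 ⇒ s:=6
tell(1) @ H2 ⇒ log+=1
H0 returns (0, 6)
H1 returns [(0, 6)]
H2 returns ([(0, 6)], (1))
H3 returns [([(0, 6)], (1))]
= [([(0, 6)], (1))]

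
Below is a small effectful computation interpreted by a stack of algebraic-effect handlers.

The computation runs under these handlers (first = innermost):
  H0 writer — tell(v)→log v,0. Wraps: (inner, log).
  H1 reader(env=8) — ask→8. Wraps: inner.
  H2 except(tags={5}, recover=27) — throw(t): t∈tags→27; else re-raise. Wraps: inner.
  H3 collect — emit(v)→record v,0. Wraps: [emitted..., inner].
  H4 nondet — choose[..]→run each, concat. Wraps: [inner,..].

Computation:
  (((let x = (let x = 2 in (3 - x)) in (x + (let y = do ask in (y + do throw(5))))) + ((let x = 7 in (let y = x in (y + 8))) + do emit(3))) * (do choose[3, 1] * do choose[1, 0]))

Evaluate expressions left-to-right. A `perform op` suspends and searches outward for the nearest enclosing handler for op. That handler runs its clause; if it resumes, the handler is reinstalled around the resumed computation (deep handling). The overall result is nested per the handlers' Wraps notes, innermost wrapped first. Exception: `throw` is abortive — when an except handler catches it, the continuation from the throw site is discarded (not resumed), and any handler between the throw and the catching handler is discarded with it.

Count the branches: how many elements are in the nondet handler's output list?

Answer: 1

Working:
ask @ H1 ⇒ 8
throw(5) @ H2 caught ⇒ 27
H3 returns [27]
H4 returns [[27]]
= [[27]]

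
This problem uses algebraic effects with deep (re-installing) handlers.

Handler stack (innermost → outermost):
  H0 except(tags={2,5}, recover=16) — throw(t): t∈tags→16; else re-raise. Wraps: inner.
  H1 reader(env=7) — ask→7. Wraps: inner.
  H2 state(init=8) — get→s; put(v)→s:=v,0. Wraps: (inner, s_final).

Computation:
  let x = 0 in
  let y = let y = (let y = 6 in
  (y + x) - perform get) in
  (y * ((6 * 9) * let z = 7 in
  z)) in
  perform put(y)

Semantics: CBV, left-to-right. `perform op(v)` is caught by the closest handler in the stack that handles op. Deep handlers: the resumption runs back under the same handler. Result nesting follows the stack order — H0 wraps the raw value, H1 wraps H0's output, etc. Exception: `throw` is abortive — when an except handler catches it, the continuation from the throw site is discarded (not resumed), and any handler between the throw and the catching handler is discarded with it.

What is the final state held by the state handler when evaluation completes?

Answer: -756

Evaluation trace:
get @ H2 ⇒ 8
put(-756) @ H2 ⇒ s:=-756
H0 returns 0
H1 returns 0
H2 returns (0, -756)
= (0, -756)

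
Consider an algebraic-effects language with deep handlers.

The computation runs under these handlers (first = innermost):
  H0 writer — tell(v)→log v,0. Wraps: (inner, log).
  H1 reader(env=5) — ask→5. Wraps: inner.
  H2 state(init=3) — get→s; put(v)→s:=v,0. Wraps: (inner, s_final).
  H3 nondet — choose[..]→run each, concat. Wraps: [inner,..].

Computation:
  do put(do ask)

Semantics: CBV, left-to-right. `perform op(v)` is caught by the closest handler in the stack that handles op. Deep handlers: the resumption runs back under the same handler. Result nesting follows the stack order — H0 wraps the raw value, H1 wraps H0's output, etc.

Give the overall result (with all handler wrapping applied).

Working:
ask @ H1 ⇒ 5
put(5) @ H2 ⇒ s:=5
H0 returns (0, ())
H1 returns (0, ())
H2 returns ((0, ()), 5)
H3 returns [((0, ()), 5)]
= [((0, ()), 5)]

Answer: [((0, ()), 5)]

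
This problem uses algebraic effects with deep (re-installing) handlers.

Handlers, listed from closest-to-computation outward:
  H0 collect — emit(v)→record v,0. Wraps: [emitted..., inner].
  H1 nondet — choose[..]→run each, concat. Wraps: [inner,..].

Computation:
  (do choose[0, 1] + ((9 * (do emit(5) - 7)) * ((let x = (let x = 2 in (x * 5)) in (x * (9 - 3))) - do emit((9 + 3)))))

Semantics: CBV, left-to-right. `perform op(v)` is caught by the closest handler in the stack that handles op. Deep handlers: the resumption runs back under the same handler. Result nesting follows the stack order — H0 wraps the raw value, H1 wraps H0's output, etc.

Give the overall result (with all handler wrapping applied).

Step-by-step:
choose[0, 1] @ H1
  branch[0] choose=0:
    emit(5) @ H0 ⇒ out+=5
    emit(12) @ H0 ⇒ out+=12
    H0 returns [5, 12, -3780]
    H1 returns [[5, 12, -3780]]
  branch[1] choose=1:
    emit(5) @ H0 ⇒ out+=5
    emit(12) @ H0 ⇒ out+=12
    H0 returns [5, 12, -3779]
    H1 returns [[5, 12, -3779]]
= [[5, 12, -3780], [5, 12, -3779]]

Answer: [[5, 12, -3780], [5, 12, -3779]]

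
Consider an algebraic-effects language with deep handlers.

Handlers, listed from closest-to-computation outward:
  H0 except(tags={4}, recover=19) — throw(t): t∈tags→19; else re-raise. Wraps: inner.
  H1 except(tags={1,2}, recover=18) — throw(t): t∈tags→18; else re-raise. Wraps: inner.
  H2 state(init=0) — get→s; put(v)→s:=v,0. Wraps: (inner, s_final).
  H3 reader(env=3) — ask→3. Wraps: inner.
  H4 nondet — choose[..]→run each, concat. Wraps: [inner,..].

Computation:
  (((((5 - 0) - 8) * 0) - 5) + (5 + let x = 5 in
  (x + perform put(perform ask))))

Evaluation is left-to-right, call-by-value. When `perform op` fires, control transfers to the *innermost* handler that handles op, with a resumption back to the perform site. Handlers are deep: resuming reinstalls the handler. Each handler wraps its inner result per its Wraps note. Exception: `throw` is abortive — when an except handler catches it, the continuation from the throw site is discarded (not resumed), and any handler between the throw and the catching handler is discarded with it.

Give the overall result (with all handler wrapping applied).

Answer: [(5, 3)]

Working:
ask @ H3 ⇒ 3
put(3) @ H2 ⇒ s:=3
H0 returns 5
H1 returns 5
H2 returns (5, 3)
H3 returns (5, 3)
H4 returns [(5, 3)]
= [(5, 3)]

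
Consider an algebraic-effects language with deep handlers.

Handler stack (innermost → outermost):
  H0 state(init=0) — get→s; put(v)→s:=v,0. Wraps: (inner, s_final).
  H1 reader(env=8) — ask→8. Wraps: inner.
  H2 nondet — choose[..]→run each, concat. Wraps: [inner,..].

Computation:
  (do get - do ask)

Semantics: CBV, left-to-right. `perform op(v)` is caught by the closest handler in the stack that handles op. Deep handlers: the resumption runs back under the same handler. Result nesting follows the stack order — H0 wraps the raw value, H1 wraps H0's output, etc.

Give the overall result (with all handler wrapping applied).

Step-by-step:
get @ H0 ⇒ 0
ask @ H1 ⇒ 8
H0 returns (-8, 0)
H1 returns (-8, 0)
H2 returns [(-8, 0)]
= [(-8, 0)]

Answer: [(-8, 0)]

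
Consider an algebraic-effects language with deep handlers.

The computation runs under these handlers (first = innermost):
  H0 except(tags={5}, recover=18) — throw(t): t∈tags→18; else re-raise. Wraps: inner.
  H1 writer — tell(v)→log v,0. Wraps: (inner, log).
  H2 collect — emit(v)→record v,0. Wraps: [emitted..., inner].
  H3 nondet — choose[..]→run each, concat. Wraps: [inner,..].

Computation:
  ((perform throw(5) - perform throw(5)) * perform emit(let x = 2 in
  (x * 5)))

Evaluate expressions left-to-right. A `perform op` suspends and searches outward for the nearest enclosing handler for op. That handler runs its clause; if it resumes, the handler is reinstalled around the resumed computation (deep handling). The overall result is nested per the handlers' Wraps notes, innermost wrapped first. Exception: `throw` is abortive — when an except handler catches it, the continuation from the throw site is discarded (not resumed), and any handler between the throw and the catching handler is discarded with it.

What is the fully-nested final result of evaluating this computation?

Answer: [[(18, ())]]

Working:
throw(5) @ H0 caught ⇒ 18
H1 returns (18, ())
H2 returns [(18, ())]
H3 returns [[(18, ())]]
= [[(18, ())]]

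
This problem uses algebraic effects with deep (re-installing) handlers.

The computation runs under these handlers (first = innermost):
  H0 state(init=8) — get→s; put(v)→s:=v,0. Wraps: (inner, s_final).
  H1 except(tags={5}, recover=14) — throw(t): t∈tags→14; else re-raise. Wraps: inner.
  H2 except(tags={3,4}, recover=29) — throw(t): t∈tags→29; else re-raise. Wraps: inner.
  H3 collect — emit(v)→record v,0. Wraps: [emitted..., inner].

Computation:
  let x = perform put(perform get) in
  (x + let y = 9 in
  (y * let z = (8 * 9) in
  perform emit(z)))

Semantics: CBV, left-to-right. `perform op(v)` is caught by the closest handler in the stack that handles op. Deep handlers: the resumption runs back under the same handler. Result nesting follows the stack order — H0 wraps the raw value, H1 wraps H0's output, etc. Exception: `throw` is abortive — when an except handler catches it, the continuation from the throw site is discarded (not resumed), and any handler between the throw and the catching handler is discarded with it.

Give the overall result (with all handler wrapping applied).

Answer: [72, (0, 8)]

Evaluation trace:
get @ H0 ⇒ 8
put(8) @ H0 ⇒ s:=8
emit(72) @ H3 ⇒ out+=72
H0 returns (0, 8)
H1 returns (0, 8)
H2 returns (0, 8)
H3 returns [72, (0, 8)]
= [72, (0, 8)]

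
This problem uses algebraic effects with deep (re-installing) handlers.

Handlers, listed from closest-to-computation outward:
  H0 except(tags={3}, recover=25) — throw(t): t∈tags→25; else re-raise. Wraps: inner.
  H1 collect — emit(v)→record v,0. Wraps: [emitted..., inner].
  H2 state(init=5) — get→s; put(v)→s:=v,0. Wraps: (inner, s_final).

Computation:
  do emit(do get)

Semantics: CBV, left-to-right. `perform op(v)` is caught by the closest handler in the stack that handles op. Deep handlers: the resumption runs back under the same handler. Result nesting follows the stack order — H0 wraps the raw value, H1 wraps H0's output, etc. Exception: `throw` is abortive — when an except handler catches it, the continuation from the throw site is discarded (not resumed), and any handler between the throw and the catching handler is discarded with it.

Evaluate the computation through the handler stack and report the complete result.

Answer: ([5, 0], 5)

Evaluation trace:
get @ H2 ⇒ 5
emit(5) @ H1 ⇒ out+=5
H0 returns 0
H1 returns [5, 0]
H2 returns ([5, 0], 5)
= ([5, 0], 5)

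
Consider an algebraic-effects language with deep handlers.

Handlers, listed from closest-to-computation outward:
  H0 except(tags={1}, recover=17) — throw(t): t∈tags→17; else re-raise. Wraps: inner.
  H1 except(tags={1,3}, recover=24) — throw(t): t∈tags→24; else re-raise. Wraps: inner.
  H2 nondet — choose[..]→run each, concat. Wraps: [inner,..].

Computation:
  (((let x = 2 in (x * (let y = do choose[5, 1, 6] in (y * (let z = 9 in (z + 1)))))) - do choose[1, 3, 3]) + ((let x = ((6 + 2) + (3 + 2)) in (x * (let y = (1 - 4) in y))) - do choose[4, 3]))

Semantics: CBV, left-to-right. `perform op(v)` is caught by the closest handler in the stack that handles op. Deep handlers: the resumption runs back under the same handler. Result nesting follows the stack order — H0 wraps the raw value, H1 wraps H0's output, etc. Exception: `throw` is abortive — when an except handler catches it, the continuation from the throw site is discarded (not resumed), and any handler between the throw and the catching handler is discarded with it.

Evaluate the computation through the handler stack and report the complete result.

Working:
choose[5, 1, 6] @ H2
  branch[0] choose=5:
    choose[1, 3, 3] @ H2
      branch[0] choose=1:
        choose[4, 3] @ H2
          branch[0] choose=4:
            H0 returns 56
            H1 returns 56
            H2 returns [56]
          branch[1] choose=3:
            H0 returns 57
            H1 returns 57
            H2 returns [57]
      branch[1] choose=3:
        choose[4, 3] @ H2
          branch[0] choose=4:
            H0 returns 54
            H1 returns 54
            H2 returns [54]
          branch[1] choose=3:
            H0 returns 55
            H1 returns 55
            H2 returns [55]
      branch[2] choose=3:
        choose[4, 3] @ H2
          branch[0] choose=4:
            H0 returns 54
            H1 returns 54
            H2 returns [54]
          branch[1] choose=3:
            H0 returns 55
            H1 returns 55
            H2 returns [55]
  branch[1] choose=1:
    choose[1, 3, 3] @ H2
      branch[0] choose=1:
        choose[4, 3] @ H2
          branch[0] choose=4:
            H0 returns -24
            H1 returns -24
            H2 returns [-24]
          branch[1] choose=3:
            H0 returns -23
            H1 returns -23
            H2 returns [-23]
      branch[1] choose=3:
        choose[4, 3] @ H2
          branch[0] choose=4:
            H0 returns -26
            H1 returns -26
            H2 returns [-26]
          branch[1] choose=3:
            H0 returns -25
            H1 returns -25
            H2 returns [-25]
      branch[2] choose=3:
        choose[4, 3] @ H2
          branch[0] choose=4:
            H0 returns -26
            H1 returns -26
            H2 returns [-26]
          branch[1] choose=3:
            H0 returns -25
            H1 returns -25
            H2 returns [-25]
  branch[2] choose=6:
    choose[1, 3, 3] @ H2
      branch[0] choose=1:
        choose[4, 3] @ H2
          branch[0] choose=4:
            H0 returns 76
            H1 returns 76
            H2 returns [76]
          branch[1] choose=3:
            H0 returns 77
            H1 returns 77
            H2 returns [77]
      branch[1] choose=3:
        choose[4, 3] @ H2
          branch[0] choose=4:
            H0 returns 74
            H1 returns 74
            H2 returns [74]
          branch[1] choose=3:
            H0 returns 75
            H1 returns 75
            H2 returns [75]
      branch[2] choose=3:
        choose[4, 3] @ H2
          branch[0] choose=4:
            H0 returns 74
            H1 returns 74
            H2 returns [74]
          branch[1] choose=3:
            H0 returns 75
            H1 returns 75
            H2 returns [75]
= [56, 57, 54, 55, 54, 55, -24, -23, -26, -25, -26, -25, 76, 77, 74, 75, 74, 75]

Answer: [56, 57, 54, 55, 54, 55, -24, -23, -26, -25, -26, -25, 76, 77, 74, 75, 74, 75]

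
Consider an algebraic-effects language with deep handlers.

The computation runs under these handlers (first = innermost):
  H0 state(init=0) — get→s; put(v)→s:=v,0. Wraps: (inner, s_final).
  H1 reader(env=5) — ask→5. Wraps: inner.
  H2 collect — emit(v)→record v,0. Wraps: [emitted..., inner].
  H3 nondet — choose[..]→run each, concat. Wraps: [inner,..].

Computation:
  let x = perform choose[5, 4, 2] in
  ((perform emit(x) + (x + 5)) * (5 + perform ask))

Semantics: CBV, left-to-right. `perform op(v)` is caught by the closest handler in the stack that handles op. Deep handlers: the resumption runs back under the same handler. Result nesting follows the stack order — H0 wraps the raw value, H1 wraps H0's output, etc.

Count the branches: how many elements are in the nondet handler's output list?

Answer: 3

Working:
choose[5, 4, 2] @ H3
  branch[0] choose=5:
    emit(5) @ H2 ⇒ out+=5
    ask @ H1 ⇒ 5
    H0 returns (100, 0)
    H1 returns (100, 0)
    H2 returns [5, (100, 0)]
    H3 returns [[5, (100, 0)]]
  branch[1] choose=4:
    emit(4) @ H2 ⇒ out+=4
    ask @ H1 ⇒ 5
    H0 returns (90, 0)
    H1 returns (90, 0)
    H2 returns [4, (90, 0)]
    H3 returns [[4, (90, 0)]]
  branch[2] choose=2:
    emit(2) @ H2 ⇒ out+=2
    ask @ H1 ⇒ 5
    H0 returns (70, 0)
    H1 returns (70, 0)
    H2 returns [2, (70, 0)]
    H3 returns [[2, (70, 0)]]
= [[5, (100, 0)], [4, (90, 0)], [2, (70, 0)]]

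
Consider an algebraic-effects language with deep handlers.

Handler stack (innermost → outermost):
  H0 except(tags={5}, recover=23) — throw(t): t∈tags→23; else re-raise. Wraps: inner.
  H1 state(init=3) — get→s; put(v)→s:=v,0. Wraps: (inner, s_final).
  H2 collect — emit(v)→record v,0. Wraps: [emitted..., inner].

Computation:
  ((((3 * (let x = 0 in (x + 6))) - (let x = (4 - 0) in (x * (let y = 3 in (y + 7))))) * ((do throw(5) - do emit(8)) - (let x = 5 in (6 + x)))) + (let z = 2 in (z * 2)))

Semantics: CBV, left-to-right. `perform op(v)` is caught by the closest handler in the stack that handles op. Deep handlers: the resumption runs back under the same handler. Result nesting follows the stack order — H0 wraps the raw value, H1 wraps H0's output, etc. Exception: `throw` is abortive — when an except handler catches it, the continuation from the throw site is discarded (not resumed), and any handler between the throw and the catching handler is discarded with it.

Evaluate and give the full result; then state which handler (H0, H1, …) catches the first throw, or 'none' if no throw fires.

Step-by-step:
throw(5) @ H0 caught ⇒ 23
H1 returns (23, 3)
H2 returns [(23, 3)]
= [(23, 3)]

Answer: [(23, 3)] ; first throw caught by: H0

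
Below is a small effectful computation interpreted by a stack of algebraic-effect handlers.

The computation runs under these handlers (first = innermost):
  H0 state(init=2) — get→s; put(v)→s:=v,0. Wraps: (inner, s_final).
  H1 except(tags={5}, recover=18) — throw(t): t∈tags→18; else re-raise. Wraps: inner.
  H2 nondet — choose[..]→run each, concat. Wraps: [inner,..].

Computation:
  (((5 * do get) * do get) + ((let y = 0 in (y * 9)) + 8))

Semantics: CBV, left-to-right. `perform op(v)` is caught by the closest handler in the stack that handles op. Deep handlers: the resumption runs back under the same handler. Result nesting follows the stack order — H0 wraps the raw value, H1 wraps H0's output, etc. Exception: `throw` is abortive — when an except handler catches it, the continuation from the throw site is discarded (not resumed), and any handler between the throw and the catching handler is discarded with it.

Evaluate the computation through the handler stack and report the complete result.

Step-by-step:
get @ H0 ⇒ 2
get @ H0 ⇒ 2
H0 returns (28, 2)
H1 returns (28, 2)
H2 returns [(28, 2)]
= [(28, 2)]

Answer: [(28, 2)]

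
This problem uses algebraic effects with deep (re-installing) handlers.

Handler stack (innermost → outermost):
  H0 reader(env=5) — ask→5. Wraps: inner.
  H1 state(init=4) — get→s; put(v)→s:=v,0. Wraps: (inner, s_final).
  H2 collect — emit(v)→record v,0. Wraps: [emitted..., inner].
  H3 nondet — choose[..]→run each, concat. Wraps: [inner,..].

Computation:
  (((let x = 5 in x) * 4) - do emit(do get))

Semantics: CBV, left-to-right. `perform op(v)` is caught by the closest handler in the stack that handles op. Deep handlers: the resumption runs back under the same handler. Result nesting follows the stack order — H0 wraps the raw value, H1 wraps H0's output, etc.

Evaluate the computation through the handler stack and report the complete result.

Evaluation trace:
get @ H1 ⇒ 4
emit(4) @ H2 ⇒ out+=4
H0 returns 20
H1 returns (20, 4)
H2 returns [4, (20, 4)]
H3 returns [[4, (20, 4)]]
= [[4, (20, 4)]]

Answer: [[4, (20, 4)]]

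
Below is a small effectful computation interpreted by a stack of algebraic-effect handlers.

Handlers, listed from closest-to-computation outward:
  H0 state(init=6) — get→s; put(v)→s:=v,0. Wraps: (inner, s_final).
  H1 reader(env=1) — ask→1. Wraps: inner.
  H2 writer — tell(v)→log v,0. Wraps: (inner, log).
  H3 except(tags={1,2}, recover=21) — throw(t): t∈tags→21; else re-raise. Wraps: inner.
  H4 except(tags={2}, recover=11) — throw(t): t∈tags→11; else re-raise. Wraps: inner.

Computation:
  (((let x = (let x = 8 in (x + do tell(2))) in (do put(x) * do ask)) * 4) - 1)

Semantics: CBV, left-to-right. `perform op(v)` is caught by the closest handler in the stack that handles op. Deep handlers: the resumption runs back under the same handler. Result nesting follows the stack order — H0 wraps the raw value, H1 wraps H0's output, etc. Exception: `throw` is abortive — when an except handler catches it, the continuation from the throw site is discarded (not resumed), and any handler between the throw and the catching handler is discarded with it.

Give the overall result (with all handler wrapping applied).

Evaluation trace:
tell(2) @ H2 ⇒ log+=2
put(8) @ H0 ⇒ s:=8
ask @ H1 ⇒ 1
H0 returns (-1, 8)
H1 returns (-1, 8)
H2 returns ((-1, 8), (2))
H3 returns ((-1, 8), (2))
H4 returns ((-1, 8), (2))
= ((-1, 8), (2))

Answer: ((-1, 8), (2))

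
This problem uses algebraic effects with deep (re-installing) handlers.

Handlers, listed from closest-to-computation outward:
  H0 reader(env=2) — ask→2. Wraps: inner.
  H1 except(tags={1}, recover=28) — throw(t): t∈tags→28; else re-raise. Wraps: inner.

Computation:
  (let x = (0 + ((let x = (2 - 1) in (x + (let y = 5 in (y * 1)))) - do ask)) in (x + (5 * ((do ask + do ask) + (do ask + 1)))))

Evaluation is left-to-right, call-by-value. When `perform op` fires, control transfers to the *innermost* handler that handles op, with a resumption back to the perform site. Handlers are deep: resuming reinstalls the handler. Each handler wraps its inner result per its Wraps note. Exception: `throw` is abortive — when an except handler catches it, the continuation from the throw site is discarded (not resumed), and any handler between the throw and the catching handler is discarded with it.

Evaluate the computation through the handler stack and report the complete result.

Answer: 39

Evaluation trace:
ask @ H0 ⇒ 2
ask @ H0 ⇒ 2
ask @ H0 ⇒ 2
ask @ H0 ⇒ 2
H0 returns 39
H1 returns 39
= 39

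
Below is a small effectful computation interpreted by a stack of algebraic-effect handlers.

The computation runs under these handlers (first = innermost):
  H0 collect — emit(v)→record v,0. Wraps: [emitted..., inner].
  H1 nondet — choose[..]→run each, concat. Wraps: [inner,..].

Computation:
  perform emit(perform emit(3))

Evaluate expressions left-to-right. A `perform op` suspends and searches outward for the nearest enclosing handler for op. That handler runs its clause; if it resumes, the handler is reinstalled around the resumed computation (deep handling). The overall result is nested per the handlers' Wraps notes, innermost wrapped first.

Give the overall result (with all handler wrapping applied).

Answer: [[3, 0, 0]]

Evaluation trace:
emit(3) @ H0 ⇒ out+=3
emit(0) @ H0 ⇒ out+=0
H0 returns [3, 0, 0]
H1 returns [[3, 0, 0]]
= [[3, 0, 0]]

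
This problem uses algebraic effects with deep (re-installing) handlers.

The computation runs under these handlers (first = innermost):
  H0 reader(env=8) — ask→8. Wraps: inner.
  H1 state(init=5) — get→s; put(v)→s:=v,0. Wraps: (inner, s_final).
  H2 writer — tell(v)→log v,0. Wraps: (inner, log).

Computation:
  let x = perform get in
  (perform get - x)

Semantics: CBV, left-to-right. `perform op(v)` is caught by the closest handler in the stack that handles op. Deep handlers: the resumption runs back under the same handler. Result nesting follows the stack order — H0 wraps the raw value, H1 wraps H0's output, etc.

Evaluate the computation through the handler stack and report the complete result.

Answer: ((0, 5), ())

Evaluation trace:
get @ H1 ⇒ 5
get @ H1 ⇒ 5
H0 returns 0
H1 returns (0, 5)
H2 returns ((0, 5), ())
= ((0, 5), ())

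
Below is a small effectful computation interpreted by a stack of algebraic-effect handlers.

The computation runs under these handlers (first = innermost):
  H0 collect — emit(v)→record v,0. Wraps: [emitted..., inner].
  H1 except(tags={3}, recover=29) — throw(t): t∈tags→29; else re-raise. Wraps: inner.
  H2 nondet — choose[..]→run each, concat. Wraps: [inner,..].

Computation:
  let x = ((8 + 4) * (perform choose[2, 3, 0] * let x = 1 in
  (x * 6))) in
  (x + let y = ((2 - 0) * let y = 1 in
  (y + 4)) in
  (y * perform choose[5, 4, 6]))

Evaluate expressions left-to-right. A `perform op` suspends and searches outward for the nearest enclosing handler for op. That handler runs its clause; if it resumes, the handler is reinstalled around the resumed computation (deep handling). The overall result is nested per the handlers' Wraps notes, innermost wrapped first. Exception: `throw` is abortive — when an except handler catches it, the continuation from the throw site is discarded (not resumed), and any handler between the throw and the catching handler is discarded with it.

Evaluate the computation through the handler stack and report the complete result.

Evaluation trace:
choose[2, 3, 0] @ H2
  branch[0] choose=2:
    choose[5, 4, 6] @ H2
      branch[0] choose=5:
        H0 returns [194]
        H1 returns [194]
        H2 returns [[194]]
      branch[1] choose=4:
        H0 returns [184]
        H1 returns [184]
        H2 returns [[184]]
      branch[2] choose=6:
        H0 returns [204]
        H1 returns [204]
        H2 returns [[204]]
  branch[1] choose=3:
    choose[5, 4, 6] @ H2
      branch[0] choose=5:
        H0 returns [266]
        H1 returns [266]
        H2 returns [[266]]
      branch[1] choose=4:
        H0 returns [256]
        H1 returns [256]
        H2 returns [[256]]
      branch[2] choose=6:
        H0 returns [276]
        H1 returns [276]
        H2 returns [[276]]
  branch[2] choose=0:
    choose[5, 4, 6] @ H2
      branch[0] choose=5:
        H0 returns [50]
        H1 returns [50]
        H2 returns [[50]]
      branch[1] choose=4:
        H0 returns [40]
        H1 returns [40]
        H2 returns [[40]]
      branch[2] choose=6:
        H0 returns [60]
        H1 returns [60]
        H2 returns [[60]]
= [[194], [184], [204], [266], [256], [276], [50], [40], [60]]

Answer: [[194], [184], [204], [266], [256], [276], [50], [40], [60]]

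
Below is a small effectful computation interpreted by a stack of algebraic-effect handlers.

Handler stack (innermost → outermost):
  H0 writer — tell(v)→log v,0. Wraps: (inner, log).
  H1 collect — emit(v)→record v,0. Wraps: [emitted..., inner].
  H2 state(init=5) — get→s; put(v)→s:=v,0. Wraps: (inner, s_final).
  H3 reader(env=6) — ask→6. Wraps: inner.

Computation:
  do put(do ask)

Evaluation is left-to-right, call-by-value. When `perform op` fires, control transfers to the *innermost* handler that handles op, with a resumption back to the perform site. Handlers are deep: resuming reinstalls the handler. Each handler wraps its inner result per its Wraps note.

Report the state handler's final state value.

Answer: 6

Working:
ask @ H3 ⇒ 6
put(6) @ H2 ⇒ s:=6
H0 returns (0, ())
H1 returns [(0, ())]
H2 returns ([(0, ())], 6)
H3 returns ([(0, ())], 6)
= ([(0, ())], 6)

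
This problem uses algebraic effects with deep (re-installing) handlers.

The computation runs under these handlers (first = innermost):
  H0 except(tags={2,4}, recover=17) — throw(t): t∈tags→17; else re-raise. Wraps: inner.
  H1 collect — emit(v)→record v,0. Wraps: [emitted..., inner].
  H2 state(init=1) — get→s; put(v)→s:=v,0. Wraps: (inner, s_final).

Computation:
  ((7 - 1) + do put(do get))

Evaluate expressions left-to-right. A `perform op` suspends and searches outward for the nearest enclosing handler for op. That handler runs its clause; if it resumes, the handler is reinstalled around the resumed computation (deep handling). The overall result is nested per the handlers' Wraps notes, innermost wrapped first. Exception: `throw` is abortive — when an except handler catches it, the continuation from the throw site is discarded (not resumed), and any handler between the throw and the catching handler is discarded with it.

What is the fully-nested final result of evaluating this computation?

Answer: ([6], 1)

Step-by-step:
get @ H2 ⇒ 1
put(1) @ H2 ⇒ s:=1
H0 returns 6
H1 returns [6]
H2 returns ([6], 1)
= ([6], 1)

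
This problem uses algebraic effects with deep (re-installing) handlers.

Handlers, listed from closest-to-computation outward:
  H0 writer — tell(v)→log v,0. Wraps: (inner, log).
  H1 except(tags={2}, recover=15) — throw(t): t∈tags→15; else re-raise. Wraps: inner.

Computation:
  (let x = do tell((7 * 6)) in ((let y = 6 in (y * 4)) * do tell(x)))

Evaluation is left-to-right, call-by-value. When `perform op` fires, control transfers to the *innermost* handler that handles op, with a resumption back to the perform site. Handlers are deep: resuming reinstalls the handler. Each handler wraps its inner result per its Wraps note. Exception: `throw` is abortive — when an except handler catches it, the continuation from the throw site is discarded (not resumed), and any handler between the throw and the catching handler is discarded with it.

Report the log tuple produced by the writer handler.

Evaluation trace:
tell(42) @ H0 ⇒ log+=42
tell(0) @ H0 ⇒ log+=0
H0 returns (0, (42, 0))
H1 returns (0, (42, 0))
= (0, (42, 0))

Answer: (42, 0)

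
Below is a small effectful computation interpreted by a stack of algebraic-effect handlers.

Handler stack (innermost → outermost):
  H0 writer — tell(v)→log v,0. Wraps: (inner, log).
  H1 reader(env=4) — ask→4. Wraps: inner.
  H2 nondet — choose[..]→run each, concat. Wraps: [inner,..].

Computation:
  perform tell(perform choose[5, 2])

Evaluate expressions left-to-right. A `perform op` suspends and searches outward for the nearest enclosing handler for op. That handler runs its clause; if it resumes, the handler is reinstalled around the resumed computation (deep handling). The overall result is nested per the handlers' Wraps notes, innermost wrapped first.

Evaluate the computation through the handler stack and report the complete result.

Evaluation trace:
choose[5, 2] @ H2
  branch[0] choose=5:
    tell(5) @ H0 ⇒ log+=5
    H0 returns (0, (5))
    H1 returns (0, (5))
    H2 returns [(0, (5))]
  branch[1] choose=2:
    tell(2) @ H0 ⇒ log+=2
    H0 returns (0, (2))
    H1 returns (0, (2))
    H2 returns [(0, (2))]
= [(0, (5)), (0, (2))]

Answer: [(0, (5)), (0, (2))]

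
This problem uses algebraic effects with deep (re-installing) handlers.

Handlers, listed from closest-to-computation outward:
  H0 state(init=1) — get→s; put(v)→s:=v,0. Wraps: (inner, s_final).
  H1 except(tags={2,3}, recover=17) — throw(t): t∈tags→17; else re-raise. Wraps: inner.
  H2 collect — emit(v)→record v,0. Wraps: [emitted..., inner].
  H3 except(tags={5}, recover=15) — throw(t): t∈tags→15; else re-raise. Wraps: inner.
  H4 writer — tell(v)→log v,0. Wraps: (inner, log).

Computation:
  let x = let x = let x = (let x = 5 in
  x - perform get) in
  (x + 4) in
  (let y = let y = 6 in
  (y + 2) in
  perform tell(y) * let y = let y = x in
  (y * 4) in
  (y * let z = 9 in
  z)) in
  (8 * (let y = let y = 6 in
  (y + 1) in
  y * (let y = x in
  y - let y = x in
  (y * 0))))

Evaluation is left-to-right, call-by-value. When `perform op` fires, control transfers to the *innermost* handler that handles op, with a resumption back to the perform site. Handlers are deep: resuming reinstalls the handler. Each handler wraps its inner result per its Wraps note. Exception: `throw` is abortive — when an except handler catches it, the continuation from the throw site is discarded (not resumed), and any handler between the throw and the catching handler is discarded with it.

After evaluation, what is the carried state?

Evaluation trace:
get @ H0 ⇒ 1
tell(8) @ H4 ⇒ log+=8
H0 returns (0, 1)
H1 returns (0, 1)
H2 returns [(0, 1)]
H3 returns [(0, 1)]
H4 returns ([(0, 1)], (8))
= ([(0, 1)], (8))

Answer: 1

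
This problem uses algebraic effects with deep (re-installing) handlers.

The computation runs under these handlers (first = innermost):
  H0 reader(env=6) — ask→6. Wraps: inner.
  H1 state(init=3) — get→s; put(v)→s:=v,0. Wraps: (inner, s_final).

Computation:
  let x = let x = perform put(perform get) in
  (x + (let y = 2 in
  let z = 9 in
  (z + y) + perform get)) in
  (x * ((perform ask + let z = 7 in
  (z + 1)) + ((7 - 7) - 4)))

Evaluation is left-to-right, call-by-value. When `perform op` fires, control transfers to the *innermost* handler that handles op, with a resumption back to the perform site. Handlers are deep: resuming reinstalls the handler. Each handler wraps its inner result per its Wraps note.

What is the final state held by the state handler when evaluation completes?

Answer: 3

Working:
get @ H1 ⇒ 3
put(3) @ H1 ⇒ s:=3
get @ H1 ⇒ 3
ask @ H0 ⇒ 6
H0 returns 140
H1 returns (140, 3)
= (140, 3)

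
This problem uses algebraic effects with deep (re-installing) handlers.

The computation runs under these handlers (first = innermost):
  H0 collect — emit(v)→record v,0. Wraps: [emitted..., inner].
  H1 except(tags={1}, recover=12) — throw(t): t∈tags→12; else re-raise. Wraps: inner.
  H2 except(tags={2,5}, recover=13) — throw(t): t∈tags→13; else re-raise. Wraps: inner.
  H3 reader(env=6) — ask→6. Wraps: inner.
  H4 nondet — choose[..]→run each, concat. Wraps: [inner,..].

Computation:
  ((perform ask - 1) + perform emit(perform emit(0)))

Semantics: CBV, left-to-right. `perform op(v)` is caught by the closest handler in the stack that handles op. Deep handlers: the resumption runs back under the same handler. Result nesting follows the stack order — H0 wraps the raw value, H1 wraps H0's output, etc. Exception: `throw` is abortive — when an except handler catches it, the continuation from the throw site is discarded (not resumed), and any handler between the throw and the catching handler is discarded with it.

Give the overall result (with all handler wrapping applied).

Answer: [[0, 0, 5]]

Step-by-step:
ask @ H3 ⇒ 6
emit(0) @ H0 ⇒ out+=0
emit(0) @ H0 ⇒ out+=0
H0 returns [0, 0, 5]
H1 returns [0, 0, 5]
H2 returns [0, 0, 5]
H3 returns [0, 0, 5]
H4 returns [[0, 0, 5]]
= [[0, 0, 5]]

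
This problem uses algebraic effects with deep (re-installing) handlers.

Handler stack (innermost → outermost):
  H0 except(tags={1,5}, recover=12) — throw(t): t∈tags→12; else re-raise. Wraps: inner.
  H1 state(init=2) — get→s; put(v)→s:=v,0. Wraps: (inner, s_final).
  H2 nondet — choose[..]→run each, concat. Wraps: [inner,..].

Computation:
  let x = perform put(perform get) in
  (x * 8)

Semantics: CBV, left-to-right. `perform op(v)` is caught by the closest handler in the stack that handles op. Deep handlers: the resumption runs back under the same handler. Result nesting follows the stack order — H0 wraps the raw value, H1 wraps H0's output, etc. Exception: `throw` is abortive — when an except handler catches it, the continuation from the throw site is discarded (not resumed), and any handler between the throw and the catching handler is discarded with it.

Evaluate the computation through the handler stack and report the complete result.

Answer: [(0, 2)]

Working:
get @ H1 ⇒ 2
put(2) @ H1 ⇒ s:=2
H0 returns 0
H1 returns (0, 2)
H2 returns [(0, 2)]
= [(0, 2)]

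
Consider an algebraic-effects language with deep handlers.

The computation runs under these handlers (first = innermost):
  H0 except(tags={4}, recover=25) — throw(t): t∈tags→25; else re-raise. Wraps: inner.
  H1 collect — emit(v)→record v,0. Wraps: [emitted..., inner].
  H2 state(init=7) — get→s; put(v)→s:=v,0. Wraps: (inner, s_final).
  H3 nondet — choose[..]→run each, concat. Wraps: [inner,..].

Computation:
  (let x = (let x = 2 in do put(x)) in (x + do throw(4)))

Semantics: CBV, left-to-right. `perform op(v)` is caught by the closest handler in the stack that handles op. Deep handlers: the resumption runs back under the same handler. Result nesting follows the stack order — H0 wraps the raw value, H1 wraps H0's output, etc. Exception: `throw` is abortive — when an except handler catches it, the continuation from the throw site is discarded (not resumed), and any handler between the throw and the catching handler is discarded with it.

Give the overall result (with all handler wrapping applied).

Evaluation trace:
put(2) @ H2 ⇒ s:=2
throw(4) @ H0 caught ⇒ 25
H1 returns [25]
H2 returns ([25], 2)
H3 returns [([25], 2)]
= [([25], 2)]

Answer: [([25], 2)]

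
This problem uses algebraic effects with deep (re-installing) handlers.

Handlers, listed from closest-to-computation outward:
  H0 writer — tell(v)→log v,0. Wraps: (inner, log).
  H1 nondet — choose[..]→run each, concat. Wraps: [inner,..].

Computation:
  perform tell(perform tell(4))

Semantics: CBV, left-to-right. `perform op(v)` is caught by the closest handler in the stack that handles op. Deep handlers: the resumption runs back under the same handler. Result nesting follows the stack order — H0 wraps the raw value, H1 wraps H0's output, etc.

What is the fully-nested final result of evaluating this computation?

Answer: [(0, (4, 0))]

Working:
tell(4) @ H0 ⇒ log+=4
tell(0) @ H0 ⇒ log+=0
H0 returns (0, (4, 0))
H1 returns [(0, (4, 0))]
= [(0, (4, 0))]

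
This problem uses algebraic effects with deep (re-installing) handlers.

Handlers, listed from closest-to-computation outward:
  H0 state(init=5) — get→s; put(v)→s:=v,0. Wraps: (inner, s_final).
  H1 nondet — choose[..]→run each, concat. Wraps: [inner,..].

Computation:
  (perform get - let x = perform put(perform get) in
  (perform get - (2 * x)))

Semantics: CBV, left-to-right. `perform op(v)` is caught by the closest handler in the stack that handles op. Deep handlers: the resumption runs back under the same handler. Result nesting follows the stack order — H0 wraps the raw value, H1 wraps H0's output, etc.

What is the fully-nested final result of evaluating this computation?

Evaluation trace:
get @ H0 ⇒ 5
get @ H0 ⇒ 5
put(5) @ H0 ⇒ s:=5
get @ H0 ⇒ 5
H0 returns (0, 5)
H1 returns [(0, 5)]
= [(0, 5)]

Answer: [(0, 5)]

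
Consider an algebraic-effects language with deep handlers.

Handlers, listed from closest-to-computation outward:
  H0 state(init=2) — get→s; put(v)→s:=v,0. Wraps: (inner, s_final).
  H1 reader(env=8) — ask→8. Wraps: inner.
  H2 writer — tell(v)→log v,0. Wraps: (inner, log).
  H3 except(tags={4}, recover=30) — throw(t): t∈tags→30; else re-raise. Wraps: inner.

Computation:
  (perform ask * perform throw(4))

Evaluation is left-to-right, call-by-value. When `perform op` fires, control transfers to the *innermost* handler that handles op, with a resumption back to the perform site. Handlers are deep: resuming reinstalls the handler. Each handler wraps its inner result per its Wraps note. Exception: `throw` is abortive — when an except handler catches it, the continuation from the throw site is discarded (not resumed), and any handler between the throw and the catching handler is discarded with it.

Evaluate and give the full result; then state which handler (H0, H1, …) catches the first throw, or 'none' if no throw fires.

Evaluation trace:
ask @ H1 ⇒ 8
throw(4) @ H3 caught ⇒ 30
= 30

Answer: 30 ; first throw caught by: H3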